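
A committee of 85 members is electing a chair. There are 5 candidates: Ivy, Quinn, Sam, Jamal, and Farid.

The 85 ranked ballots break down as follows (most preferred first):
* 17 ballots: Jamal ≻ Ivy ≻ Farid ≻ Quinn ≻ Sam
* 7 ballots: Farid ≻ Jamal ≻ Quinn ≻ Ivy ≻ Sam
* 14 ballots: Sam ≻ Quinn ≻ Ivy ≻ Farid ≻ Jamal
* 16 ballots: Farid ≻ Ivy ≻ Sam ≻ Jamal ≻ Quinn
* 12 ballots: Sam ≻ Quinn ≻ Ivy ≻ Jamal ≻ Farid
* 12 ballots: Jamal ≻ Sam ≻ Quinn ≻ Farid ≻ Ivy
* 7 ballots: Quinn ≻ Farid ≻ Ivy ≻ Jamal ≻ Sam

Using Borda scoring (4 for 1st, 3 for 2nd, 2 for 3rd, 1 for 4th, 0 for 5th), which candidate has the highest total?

Ivy: 17×3 + 7×1 + 14×2 + 16×3 + 12×2 + 12×0 + 7×2 = 172
Quinn: 17×1 + 7×2 + 14×3 + 16×0 + 12×3 + 12×2 + 7×4 = 161
Sam: 17×0 + 7×0 + 14×4 + 16×2 + 12×4 + 12×3 + 7×0 = 172
Jamal: 17×4 + 7×3 + 14×0 + 16×1 + 12×1 + 12×4 + 7×1 = 172
Farid: 17×2 + 7×4 + 14×1 + 16×4 + 12×0 + 12×1 + 7×3 = 173

Farid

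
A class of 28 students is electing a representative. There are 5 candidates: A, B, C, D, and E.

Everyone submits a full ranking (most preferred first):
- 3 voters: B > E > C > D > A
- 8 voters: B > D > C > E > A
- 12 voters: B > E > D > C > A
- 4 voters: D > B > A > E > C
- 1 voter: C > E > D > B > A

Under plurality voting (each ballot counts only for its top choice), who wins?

B

First-place votes: A 0, B 23, C 1, D 4, E 0.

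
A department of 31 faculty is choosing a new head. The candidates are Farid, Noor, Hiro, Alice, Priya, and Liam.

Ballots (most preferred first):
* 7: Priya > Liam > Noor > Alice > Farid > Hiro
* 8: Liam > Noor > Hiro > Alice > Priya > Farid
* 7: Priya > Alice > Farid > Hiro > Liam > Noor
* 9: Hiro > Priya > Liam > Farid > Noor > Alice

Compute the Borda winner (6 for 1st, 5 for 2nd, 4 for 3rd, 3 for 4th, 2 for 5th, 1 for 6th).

Farid: 7×2 + 8×1 + 7×4 + 9×3 = 77
Noor: 7×4 + 8×5 + 7×1 + 9×2 = 93
Hiro: 7×1 + 8×4 + 7×3 + 9×6 = 114
Alice: 7×3 + 8×3 + 7×5 + 9×1 = 89
Priya: 7×6 + 8×2 + 7×6 + 9×5 = 145
Liam: 7×5 + 8×6 + 7×2 + 9×4 = 133

Priya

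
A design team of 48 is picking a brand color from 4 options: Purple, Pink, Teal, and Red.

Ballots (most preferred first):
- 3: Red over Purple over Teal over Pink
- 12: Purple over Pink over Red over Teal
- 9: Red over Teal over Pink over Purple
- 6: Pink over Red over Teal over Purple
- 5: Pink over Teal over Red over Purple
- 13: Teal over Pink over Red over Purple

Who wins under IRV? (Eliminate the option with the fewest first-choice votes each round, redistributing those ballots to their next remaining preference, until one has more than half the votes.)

Red

Round 1: Purple 12, Pink 11, Teal 13, Red 12. Pink eliminated.
Round 2: Purple 12, Teal 18, Red 18. Purple eliminated.
Round 3: Teal 18, Red 30. Red has a majority (≥25).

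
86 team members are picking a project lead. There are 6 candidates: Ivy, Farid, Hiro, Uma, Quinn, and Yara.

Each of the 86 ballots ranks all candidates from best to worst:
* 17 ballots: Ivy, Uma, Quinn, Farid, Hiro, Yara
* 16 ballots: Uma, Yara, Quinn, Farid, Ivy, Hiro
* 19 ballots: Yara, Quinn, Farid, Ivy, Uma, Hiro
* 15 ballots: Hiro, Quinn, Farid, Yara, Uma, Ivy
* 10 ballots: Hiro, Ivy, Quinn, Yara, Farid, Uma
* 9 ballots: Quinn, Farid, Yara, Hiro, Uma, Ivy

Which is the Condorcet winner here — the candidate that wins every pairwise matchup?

Quinn vs Ivy: 59–27
Quinn vs Farid: 86–0
Quinn vs Hiro: 61–25
Quinn vs Uma: 53–33
Quinn vs Yara: 51–35
Quinn beats every other candidate.

Quinn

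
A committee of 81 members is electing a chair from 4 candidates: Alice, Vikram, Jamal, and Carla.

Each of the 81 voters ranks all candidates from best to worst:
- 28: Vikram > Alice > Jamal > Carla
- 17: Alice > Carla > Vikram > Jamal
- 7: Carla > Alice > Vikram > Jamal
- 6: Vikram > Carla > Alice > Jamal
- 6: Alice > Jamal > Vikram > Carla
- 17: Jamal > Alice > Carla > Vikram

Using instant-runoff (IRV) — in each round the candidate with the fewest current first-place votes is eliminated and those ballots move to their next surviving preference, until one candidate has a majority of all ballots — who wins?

Alice

Round 1: Alice 23, Vikram 34, Jamal 17, Carla 7. Carla eliminated.
Round 2: Alice 30, Vikram 34, Jamal 17. Jamal eliminated.
Round 3: Alice 47, Vikram 34. Alice has a majority (≥41).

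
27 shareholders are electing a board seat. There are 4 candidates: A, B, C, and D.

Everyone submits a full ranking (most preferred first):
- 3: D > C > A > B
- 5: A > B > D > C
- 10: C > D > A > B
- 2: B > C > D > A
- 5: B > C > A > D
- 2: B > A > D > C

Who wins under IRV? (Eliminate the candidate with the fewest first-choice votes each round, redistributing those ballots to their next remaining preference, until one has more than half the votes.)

B

Round 1: A 5, B 9, C 10, D 3. D eliminated.
Round 2: A 5, B 9, C 13. A eliminated.
Round 3: B 14, C 13. B has a majority (≥14).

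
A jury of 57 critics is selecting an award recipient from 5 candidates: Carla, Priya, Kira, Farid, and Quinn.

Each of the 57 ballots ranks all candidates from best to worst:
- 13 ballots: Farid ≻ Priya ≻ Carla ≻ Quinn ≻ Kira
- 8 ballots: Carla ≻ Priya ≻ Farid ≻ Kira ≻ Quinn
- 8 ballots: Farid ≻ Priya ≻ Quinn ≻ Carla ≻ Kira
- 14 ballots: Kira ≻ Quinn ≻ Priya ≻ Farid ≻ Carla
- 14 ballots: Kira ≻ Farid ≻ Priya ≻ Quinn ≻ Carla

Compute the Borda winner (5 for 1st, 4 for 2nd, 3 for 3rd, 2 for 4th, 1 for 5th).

Carla: 13×3 + 8×5 + 8×2 + 14×1 + 14×1 = 123
Priya: 13×4 + 8×4 + 8×4 + 14×3 + 14×3 = 200
Kira: 13×1 + 8×2 + 8×1 + 14×5 + 14×5 = 177
Farid: 13×5 + 8×3 + 8×5 + 14×2 + 14×4 = 213
Quinn: 13×2 + 8×1 + 8×3 + 14×4 + 14×2 = 142

Farid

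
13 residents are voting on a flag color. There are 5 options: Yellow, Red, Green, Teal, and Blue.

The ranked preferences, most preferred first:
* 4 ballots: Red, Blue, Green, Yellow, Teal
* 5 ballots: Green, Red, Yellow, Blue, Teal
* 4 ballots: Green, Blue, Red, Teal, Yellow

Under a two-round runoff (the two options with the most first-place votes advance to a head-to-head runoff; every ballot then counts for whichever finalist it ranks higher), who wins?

Round 1 first-place votes: Yellow 0, Red 4, Green 9, Teal 0, Blue 0. Green and Red advance.
Runoff: Green is ranked above Red on 9 ballots, Red above Green on 4.

Green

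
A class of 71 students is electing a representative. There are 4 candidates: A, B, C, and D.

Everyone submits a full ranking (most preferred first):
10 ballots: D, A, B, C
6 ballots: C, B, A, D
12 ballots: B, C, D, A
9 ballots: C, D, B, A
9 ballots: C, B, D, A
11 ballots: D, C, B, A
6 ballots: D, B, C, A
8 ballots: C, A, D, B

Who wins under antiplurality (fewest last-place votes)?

Last-place votes: A 47, B 8, C 10, D 6.

D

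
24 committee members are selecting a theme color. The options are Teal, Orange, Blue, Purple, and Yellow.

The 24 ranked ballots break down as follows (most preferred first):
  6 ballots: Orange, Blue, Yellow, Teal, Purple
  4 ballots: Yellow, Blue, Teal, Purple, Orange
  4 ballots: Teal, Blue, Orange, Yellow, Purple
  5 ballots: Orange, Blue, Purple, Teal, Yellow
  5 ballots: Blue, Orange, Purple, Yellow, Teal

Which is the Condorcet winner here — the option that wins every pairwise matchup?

Blue

Blue vs Teal: 20–4
Blue vs Orange: 13–11
Blue vs Purple: 24–0
Blue vs Yellow: 20–4
Blue beats every other option.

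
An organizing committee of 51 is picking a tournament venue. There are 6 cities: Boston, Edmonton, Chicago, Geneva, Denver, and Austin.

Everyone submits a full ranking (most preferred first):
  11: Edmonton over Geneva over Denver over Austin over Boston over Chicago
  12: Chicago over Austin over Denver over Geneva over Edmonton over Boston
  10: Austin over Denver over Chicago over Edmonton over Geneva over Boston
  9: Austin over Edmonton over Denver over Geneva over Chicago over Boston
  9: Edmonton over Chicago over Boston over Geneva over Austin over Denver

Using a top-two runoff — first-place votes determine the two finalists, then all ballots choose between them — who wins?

Austin

Round 1 first-place votes: Boston 0, Edmonton 20, Chicago 12, Geneva 0, Denver 0, Austin 19. Edmonton and Austin advance.
Runoff: Edmonton is ranked above Austin on 20 ballots, Austin above Edmonton on 31.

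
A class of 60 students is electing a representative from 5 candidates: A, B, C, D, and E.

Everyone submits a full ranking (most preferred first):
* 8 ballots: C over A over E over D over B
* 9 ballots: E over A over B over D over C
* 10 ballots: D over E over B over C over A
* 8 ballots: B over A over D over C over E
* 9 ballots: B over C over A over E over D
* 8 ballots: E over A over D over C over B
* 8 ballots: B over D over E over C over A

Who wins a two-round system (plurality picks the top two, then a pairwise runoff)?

E

Round 1 first-place votes: A 0, B 25, C 8, D 10, E 17. B and E advance.
Runoff: B is ranked above E on 25 ballots, E above B on 35.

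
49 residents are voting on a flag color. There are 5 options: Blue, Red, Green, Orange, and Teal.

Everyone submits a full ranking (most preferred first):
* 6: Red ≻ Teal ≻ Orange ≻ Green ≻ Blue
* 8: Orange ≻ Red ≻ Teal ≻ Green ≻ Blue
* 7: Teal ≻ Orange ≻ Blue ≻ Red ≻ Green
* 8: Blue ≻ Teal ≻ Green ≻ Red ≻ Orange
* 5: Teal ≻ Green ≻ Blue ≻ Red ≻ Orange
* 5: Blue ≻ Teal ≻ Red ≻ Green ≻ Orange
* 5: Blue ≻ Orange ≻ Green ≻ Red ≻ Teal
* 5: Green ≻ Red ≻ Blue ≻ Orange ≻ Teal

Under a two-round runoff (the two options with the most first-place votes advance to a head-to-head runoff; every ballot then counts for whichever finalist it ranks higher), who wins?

Round 1 first-place votes: Blue 18, Red 6, Green 5, Orange 8, Teal 12. Blue and Teal advance.
Runoff: Blue is ranked above Teal on 23 ballots, Teal above Blue on 26.

Teal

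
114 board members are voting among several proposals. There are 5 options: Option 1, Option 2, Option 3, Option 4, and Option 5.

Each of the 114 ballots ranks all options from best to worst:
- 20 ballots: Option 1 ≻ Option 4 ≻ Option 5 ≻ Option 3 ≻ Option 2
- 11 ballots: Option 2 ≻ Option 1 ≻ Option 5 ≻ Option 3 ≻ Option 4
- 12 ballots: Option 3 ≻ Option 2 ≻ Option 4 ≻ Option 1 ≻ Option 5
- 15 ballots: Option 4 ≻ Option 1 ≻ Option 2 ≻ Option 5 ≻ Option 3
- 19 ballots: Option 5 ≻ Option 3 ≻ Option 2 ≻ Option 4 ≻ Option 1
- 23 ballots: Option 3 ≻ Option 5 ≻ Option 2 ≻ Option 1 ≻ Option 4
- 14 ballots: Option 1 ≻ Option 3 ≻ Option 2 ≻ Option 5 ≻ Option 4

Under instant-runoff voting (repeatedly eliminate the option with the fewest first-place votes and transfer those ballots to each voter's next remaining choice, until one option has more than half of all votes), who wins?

Round 1: Option 1 34, Option 2 11, Option 3 35, Option 4 15, Option 5 19. Option 2 eliminated.
Round 2: Option 1 45, Option 3 35, Option 4 15, Option 5 19. Option 4 eliminated.
Round 3: Option 1 60, Option 3 35, Option 5 19. Option 1 has a majority (≥58).

Option 1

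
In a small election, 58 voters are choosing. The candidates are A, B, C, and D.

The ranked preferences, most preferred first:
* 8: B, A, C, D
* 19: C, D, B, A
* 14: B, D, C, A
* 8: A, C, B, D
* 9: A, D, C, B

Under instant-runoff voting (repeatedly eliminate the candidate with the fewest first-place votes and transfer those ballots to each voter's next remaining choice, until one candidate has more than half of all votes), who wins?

Round 1: A 17, B 22, C 19, D 0. D eliminated.
Round 2: A 17, B 22, C 19. A eliminated.
Round 3: B 22, C 36. C has a majority (≥30).

C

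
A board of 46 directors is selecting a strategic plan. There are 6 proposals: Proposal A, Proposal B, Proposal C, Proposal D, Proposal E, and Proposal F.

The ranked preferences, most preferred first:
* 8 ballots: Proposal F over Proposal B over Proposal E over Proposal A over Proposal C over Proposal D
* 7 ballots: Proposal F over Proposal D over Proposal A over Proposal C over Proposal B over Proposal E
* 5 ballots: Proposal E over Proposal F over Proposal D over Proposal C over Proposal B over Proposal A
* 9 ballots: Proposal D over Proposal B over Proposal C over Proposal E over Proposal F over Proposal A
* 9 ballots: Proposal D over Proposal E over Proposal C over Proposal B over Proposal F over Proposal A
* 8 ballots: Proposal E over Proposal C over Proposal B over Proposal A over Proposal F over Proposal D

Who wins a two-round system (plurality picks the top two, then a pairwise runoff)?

Round 1 first-place votes: Proposal A 0, Proposal B 0, Proposal C 0, Proposal D 18, Proposal E 13, Proposal F 15. Proposal D and Proposal F advance.
Runoff: Proposal D is ranked above Proposal F on 18 ballots, Proposal F above Proposal D on 28.

Proposal F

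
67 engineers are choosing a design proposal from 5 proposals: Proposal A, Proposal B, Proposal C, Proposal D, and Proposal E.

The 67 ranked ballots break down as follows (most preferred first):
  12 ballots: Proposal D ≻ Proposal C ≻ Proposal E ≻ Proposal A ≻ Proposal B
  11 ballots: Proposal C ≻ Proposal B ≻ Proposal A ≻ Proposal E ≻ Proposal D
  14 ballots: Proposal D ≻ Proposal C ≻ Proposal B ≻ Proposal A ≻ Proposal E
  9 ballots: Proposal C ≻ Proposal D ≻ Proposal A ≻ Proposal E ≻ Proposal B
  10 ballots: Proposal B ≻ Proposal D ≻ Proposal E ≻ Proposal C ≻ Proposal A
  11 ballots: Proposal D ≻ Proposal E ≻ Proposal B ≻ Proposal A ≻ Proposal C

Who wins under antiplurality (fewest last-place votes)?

Proposal A

Last-place votes: Proposal A 10, Proposal B 21, Proposal C 11, Proposal D 11, Proposal E 14.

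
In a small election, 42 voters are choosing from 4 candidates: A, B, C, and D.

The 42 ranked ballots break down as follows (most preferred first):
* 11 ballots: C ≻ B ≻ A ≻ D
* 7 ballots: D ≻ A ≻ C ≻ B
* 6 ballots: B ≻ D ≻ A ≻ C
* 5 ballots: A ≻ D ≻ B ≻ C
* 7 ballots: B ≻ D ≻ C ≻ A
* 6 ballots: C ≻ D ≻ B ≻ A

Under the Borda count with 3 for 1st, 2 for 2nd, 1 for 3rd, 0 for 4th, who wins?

A: 11×1 + 7×2 + 6×1 + 5×3 + 7×0 + 6×0 = 46
B: 11×2 + 7×0 + 6×3 + 5×1 + 7×3 + 6×1 = 72
C: 11×3 + 7×1 + 6×0 + 5×0 + 7×1 + 6×3 = 65
D: 11×0 + 7×3 + 6×2 + 5×2 + 7×2 + 6×2 = 69

B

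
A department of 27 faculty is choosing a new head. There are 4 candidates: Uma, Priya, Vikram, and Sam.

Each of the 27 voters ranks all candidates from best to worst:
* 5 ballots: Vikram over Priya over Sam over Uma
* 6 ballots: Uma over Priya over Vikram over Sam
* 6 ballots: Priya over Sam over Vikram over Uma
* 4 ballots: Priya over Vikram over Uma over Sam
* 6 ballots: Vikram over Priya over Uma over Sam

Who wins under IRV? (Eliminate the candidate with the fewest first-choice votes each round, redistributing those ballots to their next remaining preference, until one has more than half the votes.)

Round 1: Uma 6, Priya 10, Vikram 11, Sam 0. Sam eliminated.
Round 2: Uma 6, Priya 10, Vikram 11. Uma eliminated.
Round 3: Priya 16, Vikram 11. Priya has a majority (≥14).

Priya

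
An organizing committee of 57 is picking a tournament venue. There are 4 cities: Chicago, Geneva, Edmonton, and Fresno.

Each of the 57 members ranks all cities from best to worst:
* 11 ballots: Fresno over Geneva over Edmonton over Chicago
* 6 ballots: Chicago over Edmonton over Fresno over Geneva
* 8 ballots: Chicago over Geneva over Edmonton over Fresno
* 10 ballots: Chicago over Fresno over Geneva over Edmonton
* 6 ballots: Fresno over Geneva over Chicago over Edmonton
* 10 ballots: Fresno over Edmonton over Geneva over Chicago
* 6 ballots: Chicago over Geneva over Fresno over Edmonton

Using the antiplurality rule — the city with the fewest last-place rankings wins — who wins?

Geneva

Last-place votes: Chicago 21, Geneva 6, Edmonton 22, Fresno 8.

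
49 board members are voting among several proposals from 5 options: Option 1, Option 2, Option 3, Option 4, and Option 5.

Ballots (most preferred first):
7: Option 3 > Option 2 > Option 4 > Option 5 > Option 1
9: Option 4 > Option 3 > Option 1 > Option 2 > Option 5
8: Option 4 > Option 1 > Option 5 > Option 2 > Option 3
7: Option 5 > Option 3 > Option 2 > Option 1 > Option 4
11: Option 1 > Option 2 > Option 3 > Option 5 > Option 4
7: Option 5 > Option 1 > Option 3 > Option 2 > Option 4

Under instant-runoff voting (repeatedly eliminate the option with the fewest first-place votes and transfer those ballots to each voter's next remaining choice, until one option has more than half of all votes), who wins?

Round 1: Option 1 11, Option 2 0, Option 3 7, Option 4 17, Option 5 14. Option 2 eliminated.
Round 2: Option 1 11, Option 3 7, Option 4 17, Option 5 14. Option 3 eliminated.
Round 3: Option 1 11, Option 4 24, Option 5 14. Option 1 eliminated.
Round 4: Option 4 24, Option 5 25. Option 5 has a majority (≥25).

Option 5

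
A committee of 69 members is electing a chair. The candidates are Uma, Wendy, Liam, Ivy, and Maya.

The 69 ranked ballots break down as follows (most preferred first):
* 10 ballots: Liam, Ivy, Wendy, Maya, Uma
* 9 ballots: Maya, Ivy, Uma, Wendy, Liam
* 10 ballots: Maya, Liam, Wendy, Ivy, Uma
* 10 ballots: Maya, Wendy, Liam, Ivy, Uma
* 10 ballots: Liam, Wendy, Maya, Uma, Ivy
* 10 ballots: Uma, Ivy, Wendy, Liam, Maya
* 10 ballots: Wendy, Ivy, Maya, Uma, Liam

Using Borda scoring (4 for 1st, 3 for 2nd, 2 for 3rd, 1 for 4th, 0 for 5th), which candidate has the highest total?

Uma: 10×0 + 9×2 + 10×0 + 10×0 + 10×1 + 10×4 + 10×1 = 78
Wendy: 10×2 + 9×1 + 10×2 + 10×3 + 10×3 + 10×2 + 10×4 = 169
Liam: 10×4 + 9×0 + 10×3 + 10×2 + 10×4 + 10×1 + 10×0 = 140
Ivy: 10×3 + 9×3 + 10×1 + 10×1 + 10×0 + 10×3 + 10×3 = 137
Maya: 10×1 + 9×4 + 10×4 + 10×4 + 10×2 + 10×0 + 10×2 = 166

Wendy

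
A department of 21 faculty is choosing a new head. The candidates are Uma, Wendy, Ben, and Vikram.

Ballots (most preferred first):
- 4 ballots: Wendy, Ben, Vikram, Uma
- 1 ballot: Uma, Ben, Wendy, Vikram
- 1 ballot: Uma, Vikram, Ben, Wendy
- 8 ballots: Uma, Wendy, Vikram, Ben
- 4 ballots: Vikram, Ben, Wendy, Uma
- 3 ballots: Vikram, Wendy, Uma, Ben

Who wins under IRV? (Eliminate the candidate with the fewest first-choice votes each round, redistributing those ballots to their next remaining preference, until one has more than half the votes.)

Vikram

Round 1: Uma 10, Wendy 4, Ben 0, Vikram 7. Ben eliminated.
Round 2: Uma 10, Wendy 4, Vikram 7. Wendy eliminated.
Round 3: Uma 10, Vikram 11. Vikram has a majority (≥11).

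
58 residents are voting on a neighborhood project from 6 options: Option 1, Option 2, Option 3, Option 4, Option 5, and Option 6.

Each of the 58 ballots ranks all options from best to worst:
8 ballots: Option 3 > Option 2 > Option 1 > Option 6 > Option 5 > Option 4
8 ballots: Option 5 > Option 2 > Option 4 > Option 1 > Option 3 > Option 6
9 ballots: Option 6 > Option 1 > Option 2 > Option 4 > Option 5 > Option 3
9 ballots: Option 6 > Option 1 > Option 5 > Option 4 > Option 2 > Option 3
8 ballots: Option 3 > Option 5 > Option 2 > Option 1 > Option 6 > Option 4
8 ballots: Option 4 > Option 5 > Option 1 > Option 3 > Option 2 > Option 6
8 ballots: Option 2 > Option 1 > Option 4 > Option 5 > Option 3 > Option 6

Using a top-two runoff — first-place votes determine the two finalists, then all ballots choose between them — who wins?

Option 3

Round 1 first-place votes: Option 1 0, Option 2 8, Option 3 16, Option 4 8, Option 5 8, Option 6 18. Option 6 and Option 3 advance.
Runoff: Option 6 is ranked above Option 3 on 18 ballots, Option 3 above Option 6 on 40.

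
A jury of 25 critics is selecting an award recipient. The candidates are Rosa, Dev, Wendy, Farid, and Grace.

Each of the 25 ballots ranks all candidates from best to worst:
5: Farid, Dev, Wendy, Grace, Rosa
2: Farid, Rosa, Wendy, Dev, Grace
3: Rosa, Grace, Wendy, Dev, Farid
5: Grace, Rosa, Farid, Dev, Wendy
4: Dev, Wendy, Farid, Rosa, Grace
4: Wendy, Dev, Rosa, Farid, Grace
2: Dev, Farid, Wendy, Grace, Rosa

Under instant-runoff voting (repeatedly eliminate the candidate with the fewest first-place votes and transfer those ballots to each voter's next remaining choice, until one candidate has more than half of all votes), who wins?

Dev

Round 1: Rosa 3, Dev 6, Wendy 4, Farid 7, Grace 5. Rosa eliminated.
Round 2: Dev 6, Wendy 4, Farid 7, Grace 8. Wendy eliminated.
Round 3: Dev 10, Farid 7, Grace 8. Farid eliminated.
Round 4: Dev 17, Grace 8. Dev has a majority (≥13).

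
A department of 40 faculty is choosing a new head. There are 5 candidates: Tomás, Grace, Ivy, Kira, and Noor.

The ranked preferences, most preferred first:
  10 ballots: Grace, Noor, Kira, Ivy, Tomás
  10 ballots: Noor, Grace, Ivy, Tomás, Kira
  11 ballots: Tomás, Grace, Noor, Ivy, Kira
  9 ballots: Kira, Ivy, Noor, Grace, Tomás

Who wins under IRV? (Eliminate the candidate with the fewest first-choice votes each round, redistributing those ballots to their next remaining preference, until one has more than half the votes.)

Noor

Round 1: Tomás 11, Grace 10, Ivy 0, Kira 9, Noor 10. Ivy eliminated.
Round 2: Tomás 11, Grace 10, Kira 9, Noor 10. Kira eliminated.
Round 3: Tomás 11, Grace 10, Noor 19. Grace eliminated.
Round 4: Tomás 11, Noor 29. Noor has a majority (≥21).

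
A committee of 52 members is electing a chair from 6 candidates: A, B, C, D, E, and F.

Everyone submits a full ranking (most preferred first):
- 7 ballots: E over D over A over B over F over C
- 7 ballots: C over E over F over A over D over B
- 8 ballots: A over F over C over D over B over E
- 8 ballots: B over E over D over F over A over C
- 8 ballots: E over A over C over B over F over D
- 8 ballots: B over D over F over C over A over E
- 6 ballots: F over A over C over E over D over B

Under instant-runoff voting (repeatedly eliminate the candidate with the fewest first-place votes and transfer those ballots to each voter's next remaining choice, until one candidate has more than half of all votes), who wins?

Round 1: A 8, B 16, C 7, D 0, E 15, F 6. D eliminated.
Round 2: A 8, B 16, C 7, E 15, F 6. F eliminated.
Round 3: A 14, B 16, C 7, E 15. C eliminated.
Round 4: A 14, B 16, E 22. A eliminated.
Round 5: B 24, E 28. E has a majority (≥27).

E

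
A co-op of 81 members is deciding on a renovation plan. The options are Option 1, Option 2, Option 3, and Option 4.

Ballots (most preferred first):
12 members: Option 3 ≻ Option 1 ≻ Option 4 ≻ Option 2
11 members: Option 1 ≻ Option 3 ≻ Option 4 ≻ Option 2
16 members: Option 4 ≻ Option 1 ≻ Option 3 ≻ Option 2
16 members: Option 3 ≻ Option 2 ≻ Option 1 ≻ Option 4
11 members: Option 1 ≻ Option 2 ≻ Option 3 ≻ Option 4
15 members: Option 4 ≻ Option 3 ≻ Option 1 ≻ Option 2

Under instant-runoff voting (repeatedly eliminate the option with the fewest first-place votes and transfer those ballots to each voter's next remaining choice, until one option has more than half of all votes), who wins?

Option 3

Round 1: Option 1 22, Option 2 0, Option 3 28, Option 4 31. Option 2 eliminated.
Round 2: Option 1 22, Option 3 28, Option 4 31. Option 1 eliminated.
Round 3: Option 3 50, Option 4 31. Option 3 has a majority (≥41).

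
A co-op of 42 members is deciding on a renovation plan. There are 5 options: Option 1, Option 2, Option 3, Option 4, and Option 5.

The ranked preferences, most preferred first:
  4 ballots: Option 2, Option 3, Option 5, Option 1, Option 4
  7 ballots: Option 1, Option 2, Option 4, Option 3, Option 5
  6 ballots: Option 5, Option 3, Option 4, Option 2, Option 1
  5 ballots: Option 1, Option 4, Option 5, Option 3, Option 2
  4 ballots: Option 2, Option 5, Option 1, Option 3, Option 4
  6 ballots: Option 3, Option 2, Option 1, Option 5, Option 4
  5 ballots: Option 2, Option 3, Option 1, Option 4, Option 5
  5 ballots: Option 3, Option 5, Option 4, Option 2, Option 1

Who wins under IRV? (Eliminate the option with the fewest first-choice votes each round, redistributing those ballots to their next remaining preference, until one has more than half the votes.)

Option 3

Round 1: Option 1 12, Option 2 13, Option 3 11, Option 4 0, Option 5 6. Option 4 eliminated.
Round 2: Option 1 12, Option 2 13, Option 3 11, Option 5 6. Option 5 eliminated.
Round 3: Option 1 12, Option 2 13, Option 3 17. Option 1 eliminated.
Round 4: Option 2 20, Option 3 22. Option 3 has a majority (≥22).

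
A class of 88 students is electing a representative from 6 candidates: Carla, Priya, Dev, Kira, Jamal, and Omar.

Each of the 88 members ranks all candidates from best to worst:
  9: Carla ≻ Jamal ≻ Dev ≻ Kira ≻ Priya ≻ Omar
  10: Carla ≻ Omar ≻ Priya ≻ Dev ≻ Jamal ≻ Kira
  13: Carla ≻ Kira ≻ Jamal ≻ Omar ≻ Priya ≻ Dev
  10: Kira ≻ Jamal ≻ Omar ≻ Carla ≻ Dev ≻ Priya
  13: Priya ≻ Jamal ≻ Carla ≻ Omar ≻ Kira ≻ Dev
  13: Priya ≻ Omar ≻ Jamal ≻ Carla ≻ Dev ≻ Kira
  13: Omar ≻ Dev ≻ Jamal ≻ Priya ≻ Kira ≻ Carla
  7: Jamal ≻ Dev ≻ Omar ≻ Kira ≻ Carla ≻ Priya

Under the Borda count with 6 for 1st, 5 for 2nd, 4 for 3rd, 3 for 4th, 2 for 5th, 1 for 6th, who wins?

Carla: 9×6 + 10×6 + 13×6 + 10×3 + 13×4 + 13×3 + 13×1 + 7×2 = 340
Priya: 9×2 + 10×4 + 13×2 + 10×1 + 13×6 + 13×6 + 13×3 + 7×1 = 296
Dev: 9×4 + 10×3 + 13×1 + 10×2 + 13×1 + 13×2 + 13×5 + 7×5 = 238
Kira: 9×3 + 10×1 + 13×5 + 10×6 + 13×2 + 13×1 + 13×2 + 7×3 = 248
Jamal: 9×5 + 10×2 + 13×4 + 10×5 + 13×5 + 13×4 + 13×4 + 7×6 = 378
Omar: 9×1 + 10×5 + 13×3 + 10×4 + 13×3 + 13×5 + 13×6 + 7×4 = 348

Jamal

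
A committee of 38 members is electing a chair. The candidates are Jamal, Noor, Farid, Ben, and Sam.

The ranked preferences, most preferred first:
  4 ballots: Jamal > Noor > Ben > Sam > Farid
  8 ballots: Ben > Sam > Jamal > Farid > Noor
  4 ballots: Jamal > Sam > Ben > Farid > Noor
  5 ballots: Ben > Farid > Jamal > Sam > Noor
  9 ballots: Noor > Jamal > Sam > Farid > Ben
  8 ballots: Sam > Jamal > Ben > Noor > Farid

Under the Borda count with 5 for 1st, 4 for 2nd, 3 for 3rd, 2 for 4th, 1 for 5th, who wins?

Jamal: 4×5 + 8×3 + 4×5 + 5×3 + 9×4 + 8×4 = 147
Noor: 4×4 + 8×1 + 4×1 + 5×1 + 9×5 + 8×2 = 94
Farid: 4×1 + 8×2 + 4×2 + 5×4 + 9×2 + 8×1 = 74
Ben: 4×3 + 8×5 + 4×3 + 5×5 + 9×1 + 8×3 = 122
Sam: 4×2 + 8×4 + 4×4 + 5×2 + 9×3 + 8×5 = 133

Jamal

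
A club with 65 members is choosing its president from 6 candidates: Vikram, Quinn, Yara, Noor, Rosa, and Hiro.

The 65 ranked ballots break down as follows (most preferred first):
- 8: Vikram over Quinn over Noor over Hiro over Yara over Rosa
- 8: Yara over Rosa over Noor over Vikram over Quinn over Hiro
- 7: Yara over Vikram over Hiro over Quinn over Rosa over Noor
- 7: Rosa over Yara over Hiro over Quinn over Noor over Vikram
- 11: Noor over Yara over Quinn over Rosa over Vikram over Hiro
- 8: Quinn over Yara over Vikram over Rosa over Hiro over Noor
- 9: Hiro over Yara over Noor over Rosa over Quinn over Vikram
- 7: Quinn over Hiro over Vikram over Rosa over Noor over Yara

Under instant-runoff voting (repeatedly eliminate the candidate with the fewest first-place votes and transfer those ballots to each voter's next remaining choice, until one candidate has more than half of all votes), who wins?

Yara

Round 1: Vikram 8, Quinn 15, Yara 15, Noor 11, Rosa 7, Hiro 9. Rosa eliminated.
Round 2: Vikram 8, Quinn 15, Yara 22, Noor 11, Hiro 9. Vikram eliminated.
Round 3: Quinn 23, Yara 22, Noor 11, Hiro 9. Hiro eliminated.
Round 4: Quinn 23, Yara 31, Noor 11. Noor eliminated.
Round 5: Quinn 23, Yara 42. Yara has a majority (≥33).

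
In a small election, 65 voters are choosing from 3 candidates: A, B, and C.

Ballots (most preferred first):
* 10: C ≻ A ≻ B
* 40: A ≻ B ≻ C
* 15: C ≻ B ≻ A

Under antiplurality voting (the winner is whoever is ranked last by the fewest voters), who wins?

B

Last-place votes: A 15, B 10, C 40.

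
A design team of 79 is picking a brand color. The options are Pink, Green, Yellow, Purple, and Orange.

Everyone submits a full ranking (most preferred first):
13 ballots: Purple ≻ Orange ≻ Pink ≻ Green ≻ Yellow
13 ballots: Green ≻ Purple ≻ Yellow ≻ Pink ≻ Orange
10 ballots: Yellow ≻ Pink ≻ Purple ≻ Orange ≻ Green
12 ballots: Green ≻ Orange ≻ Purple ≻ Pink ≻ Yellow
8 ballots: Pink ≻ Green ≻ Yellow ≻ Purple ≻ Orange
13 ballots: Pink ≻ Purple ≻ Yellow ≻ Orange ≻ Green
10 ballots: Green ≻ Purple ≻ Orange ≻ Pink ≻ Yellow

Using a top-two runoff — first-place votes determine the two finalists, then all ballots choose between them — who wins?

Pink

Round 1 first-place votes: Pink 21, Green 35, Yellow 10, Purple 13, Orange 0. Green and Pink advance.
Runoff: Green is ranked above Pink on 35 ballots, Pink above Green on 44.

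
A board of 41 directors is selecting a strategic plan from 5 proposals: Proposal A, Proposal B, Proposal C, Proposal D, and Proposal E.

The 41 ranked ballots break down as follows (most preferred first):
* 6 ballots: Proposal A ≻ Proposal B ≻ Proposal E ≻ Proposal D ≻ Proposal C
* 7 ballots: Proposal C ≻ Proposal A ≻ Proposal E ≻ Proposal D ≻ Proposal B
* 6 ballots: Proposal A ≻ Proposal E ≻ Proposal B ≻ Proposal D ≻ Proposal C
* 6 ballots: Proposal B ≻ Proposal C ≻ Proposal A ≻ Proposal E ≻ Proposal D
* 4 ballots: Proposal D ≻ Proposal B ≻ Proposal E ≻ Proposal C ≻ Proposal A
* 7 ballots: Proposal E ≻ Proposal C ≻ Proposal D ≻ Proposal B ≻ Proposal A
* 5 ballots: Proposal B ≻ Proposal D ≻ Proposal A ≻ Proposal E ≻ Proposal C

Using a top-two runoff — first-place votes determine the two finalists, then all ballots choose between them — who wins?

Round 1 first-place votes: Proposal A 12, Proposal B 11, Proposal C 7, Proposal D 4, Proposal E 7. Proposal A and Proposal B advance.
Runoff: Proposal A is ranked above Proposal B on 19 ballots, Proposal B above Proposal A on 22.

Proposal B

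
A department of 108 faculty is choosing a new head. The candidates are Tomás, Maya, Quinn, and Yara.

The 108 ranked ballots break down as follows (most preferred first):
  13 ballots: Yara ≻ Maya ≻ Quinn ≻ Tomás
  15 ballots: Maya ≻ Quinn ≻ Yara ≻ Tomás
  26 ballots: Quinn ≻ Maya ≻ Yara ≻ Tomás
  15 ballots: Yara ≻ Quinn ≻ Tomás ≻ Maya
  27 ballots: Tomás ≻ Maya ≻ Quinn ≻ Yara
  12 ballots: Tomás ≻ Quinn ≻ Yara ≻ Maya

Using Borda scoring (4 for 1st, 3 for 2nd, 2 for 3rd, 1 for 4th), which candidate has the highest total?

Quinn

Tomás: 13×1 + 15×1 + 26×1 + 15×2 + 27×4 + 12×4 = 240
Maya: 13×3 + 15×4 + 26×3 + 15×1 + 27×3 + 12×1 = 285
Quinn: 13×2 + 15×3 + 26×4 + 15×3 + 27×2 + 12×3 = 310
Yara: 13×4 + 15×2 + 26×2 + 15×4 + 27×1 + 12×2 = 245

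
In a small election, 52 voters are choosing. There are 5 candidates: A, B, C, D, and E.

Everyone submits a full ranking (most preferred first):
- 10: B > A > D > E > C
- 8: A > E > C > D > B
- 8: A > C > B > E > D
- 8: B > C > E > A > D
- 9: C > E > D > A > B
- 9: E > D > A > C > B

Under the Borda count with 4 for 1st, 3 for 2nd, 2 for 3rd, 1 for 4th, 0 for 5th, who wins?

A

A: 10×3 + 8×4 + 8×4 + 8×1 + 9×1 + 9×2 = 129
B: 10×4 + 8×0 + 8×2 + 8×4 + 9×0 + 9×0 = 88
C: 10×0 + 8×2 + 8×3 + 8×3 + 9×4 + 9×1 = 109
D: 10×2 + 8×1 + 8×0 + 8×0 + 9×2 + 9×3 = 73
E: 10×1 + 8×3 + 8×1 + 8×2 + 9×3 + 9×4 = 121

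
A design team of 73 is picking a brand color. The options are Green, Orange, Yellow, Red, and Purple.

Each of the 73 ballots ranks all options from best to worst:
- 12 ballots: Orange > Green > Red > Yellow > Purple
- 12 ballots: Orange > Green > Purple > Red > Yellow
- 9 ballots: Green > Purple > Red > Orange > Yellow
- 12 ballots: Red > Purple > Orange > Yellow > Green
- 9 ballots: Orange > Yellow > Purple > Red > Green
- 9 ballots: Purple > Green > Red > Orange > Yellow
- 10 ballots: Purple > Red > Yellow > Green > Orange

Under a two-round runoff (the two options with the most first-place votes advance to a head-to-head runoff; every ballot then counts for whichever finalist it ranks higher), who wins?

Purple

Round 1 first-place votes: Green 9, Orange 33, Yellow 0, Red 12, Purple 19. Orange and Purple advance.
Runoff: Orange is ranked above Purple on 33 ballots, Purple above Orange on 40.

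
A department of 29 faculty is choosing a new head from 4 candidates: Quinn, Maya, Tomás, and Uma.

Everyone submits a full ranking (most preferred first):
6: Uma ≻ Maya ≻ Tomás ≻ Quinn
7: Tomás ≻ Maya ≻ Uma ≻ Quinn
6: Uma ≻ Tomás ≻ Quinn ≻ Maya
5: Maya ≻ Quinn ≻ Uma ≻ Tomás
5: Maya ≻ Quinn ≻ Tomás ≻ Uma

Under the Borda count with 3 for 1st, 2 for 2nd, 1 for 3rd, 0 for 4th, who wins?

Quinn: 6×0 + 7×0 + 6×1 + 5×2 + 5×2 = 26
Maya: 6×2 + 7×2 + 6×0 + 5×3 + 5×3 = 56
Tomás: 6×1 + 7×3 + 6×2 + 5×0 + 5×1 = 44
Uma: 6×3 + 7×1 + 6×3 + 5×1 + 5×0 = 48

Maya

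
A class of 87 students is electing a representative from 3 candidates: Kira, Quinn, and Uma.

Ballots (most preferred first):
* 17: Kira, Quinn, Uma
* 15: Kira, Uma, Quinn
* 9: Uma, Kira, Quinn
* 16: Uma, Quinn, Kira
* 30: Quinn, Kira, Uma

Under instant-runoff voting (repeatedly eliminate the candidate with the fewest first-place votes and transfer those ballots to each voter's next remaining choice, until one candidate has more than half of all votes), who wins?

Quinn

Round 1: Kira 32, Quinn 30, Uma 25. Uma eliminated.
Round 2: Kira 41, Quinn 46. Quinn has a majority (≥44).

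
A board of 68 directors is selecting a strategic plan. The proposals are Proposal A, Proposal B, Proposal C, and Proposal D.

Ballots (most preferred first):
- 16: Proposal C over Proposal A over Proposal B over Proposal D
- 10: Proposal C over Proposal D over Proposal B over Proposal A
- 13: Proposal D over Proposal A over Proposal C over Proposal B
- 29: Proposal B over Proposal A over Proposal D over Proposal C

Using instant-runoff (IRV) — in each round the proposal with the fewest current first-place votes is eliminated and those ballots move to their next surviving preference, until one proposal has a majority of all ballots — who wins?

Round 1: Proposal A 0, Proposal B 29, Proposal C 26, Proposal D 13. Proposal A eliminated.
Round 2: Proposal B 29, Proposal C 26, Proposal D 13. Proposal D eliminated.
Round 3: Proposal B 29, Proposal C 39. Proposal C has a majority (≥35).

Proposal C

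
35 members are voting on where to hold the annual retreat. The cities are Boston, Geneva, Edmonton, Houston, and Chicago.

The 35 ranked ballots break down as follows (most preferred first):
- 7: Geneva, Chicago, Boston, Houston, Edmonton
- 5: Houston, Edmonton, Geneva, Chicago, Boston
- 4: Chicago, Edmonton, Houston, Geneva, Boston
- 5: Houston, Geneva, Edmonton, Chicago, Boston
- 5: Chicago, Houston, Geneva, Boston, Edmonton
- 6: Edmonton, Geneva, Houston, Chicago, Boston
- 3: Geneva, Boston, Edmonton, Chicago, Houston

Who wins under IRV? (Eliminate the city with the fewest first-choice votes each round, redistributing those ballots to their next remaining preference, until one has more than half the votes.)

Houston

Round 1: Boston 0, Geneva 10, Edmonton 6, Houston 10, Chicago 9. Boston eliminated.
Round 2: Geneva 10, Edmonton 6, Houston 10, Chicago 9. Edmonton eliminated.
Round 3: Geneva 16, Houston 10, Chicago 9. Chicago eliminated.
Round 4: Geneva 16, Houston 19. Houston has a majority (≥18).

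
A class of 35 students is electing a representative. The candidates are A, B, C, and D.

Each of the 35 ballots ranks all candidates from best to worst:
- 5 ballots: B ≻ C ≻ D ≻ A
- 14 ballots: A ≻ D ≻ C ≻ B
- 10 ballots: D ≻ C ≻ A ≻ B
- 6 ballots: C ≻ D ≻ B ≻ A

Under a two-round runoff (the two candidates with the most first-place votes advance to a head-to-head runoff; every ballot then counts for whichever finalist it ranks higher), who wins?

Round 1 first-place votes: A 14, B 5, C 6, D 10. A and D advance.
Runoff: A is ranked above D on 14 ballots, D above A on 21.

D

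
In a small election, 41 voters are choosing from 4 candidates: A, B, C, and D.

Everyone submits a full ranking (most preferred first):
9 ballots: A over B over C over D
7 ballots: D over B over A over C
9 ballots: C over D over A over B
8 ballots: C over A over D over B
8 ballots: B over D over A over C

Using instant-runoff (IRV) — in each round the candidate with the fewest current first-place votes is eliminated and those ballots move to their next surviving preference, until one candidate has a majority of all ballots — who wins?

Round 1: A 9, B 8, C 17, D 7. D eliminated.
Round 2: A 9, B 15, C 17. A eliminated.
Round 3: B 24, C 17. B has a majority (≥21).

B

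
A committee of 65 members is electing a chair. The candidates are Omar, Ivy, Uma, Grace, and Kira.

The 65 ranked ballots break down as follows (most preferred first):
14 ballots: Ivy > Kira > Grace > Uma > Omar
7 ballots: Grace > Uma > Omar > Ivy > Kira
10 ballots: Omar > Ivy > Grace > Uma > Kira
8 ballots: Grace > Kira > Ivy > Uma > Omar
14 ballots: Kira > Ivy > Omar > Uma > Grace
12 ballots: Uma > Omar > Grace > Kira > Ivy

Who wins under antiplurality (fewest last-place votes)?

Last-place votes: Omar 22, Ivy 12, Uma 0, Grace 14, Kira 17.

Uma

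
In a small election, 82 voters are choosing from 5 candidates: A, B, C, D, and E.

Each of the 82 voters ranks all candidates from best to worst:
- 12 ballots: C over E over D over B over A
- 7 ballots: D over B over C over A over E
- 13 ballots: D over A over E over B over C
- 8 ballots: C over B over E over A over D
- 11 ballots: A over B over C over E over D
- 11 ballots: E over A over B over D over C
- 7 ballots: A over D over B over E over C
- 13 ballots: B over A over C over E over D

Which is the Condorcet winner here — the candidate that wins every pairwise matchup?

A

A vs B: 42–40
A vs C: 55–27
A vs D: 50–32
A vs E: 51–31
A beats every other candidate.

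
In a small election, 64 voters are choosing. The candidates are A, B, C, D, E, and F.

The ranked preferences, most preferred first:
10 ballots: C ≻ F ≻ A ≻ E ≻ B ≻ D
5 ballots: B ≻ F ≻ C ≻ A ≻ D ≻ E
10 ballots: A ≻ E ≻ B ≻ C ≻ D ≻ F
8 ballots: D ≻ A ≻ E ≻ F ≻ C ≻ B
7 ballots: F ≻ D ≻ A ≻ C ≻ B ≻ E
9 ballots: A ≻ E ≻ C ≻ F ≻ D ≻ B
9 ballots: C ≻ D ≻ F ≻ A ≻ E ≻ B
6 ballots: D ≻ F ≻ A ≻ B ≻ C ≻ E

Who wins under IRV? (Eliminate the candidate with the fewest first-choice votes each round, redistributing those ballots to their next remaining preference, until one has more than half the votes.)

C

Round 1: A 19, B 5, C 19, D 14, E 0, F 7. E eliminated.
Round 2: A 19, B 5, C 19, D 14, F 7. B eliminated.
Round 3: A 19, C 19, D 14, F 12. F eliminated.
Round 4: A 19, C 24, D 21. A eliminated.
Round 5: C 43, D 21. C has a majority (≥33).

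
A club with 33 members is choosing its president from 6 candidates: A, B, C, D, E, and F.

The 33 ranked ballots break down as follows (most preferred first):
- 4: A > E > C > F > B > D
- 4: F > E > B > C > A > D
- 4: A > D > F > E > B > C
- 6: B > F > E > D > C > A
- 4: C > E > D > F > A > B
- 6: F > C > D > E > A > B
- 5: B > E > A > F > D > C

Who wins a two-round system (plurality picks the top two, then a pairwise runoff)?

Round 1 first-place votes: A 8, B 11, C 4, D 0, E 0, F 10. B and F advance.
Runoff: B is ranked above F on 11 ballots, F above B on 22.

F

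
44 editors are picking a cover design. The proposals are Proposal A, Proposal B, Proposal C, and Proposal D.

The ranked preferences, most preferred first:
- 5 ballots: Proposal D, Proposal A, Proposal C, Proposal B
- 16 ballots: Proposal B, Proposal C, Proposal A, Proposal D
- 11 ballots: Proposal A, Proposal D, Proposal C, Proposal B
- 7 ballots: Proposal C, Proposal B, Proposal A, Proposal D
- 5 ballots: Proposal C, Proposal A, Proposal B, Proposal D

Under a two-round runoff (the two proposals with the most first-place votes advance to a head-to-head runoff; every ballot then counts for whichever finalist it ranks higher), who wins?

Round 1 first-place votes: Proposal A 11, Proposal B 16, Proposal C 12, Proposal D 5. Proposal B and Proposal C advance.
Runoff: Proposal B is ranked above Proposal C on 16 ballots, Proposal C above Proposal B on 28.

Proposal C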